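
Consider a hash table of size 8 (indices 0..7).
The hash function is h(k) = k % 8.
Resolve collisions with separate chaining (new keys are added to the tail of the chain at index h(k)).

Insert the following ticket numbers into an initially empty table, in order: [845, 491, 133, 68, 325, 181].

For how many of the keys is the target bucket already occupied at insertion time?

845 -> bucket 5
491 -> bucket 3
133 -> bucket 5 (collision)
68 -> bucket 4
325 -> bucket 5 (collision)
181 -> bucket 5 (collision)
Final buckets:
0: .
1: .
2: .
3: 491
4: 68
5: 845 -> 133 -> 325 -> 181
6: .
7: .

3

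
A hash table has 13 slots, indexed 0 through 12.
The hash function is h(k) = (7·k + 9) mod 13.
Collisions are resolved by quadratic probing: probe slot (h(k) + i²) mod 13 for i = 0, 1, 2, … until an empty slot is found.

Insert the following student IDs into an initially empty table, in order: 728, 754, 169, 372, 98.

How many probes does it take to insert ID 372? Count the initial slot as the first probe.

728: h=9 => slot 9
754: h=9, probe 9,10 => slot 10
169: h=9, probe 9,10,0 => slot 0
372: h=0, probe 0,1 => slot 1
98: h=6 => slot 6
Table: [169, 372, —, —, —, —, 98, —, —, 728, 754, —, —]

2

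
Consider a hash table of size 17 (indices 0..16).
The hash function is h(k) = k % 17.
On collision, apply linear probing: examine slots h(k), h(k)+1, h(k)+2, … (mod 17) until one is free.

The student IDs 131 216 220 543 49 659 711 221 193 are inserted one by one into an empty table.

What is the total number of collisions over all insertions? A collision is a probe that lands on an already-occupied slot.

131: h=12 -> slot 12
216: h=12, probe 12,13 -> slot 13
220: h=16 -> slot 16
543: h=16, probe 16,0 -> slot 0
49: h=15 -> slot 15
659: h=13, probe 13,14 -> slot 14
711: h=14, probe 14,15,16,0,1 -> slot 1
221: h=0, probe 0,1,2 -> slot 2
193: h=6 -> slot 6
Table: [543, 711, 221, _, _, _, 193, _, _, _, _, _, 131, 216, 659, 49, 220]

9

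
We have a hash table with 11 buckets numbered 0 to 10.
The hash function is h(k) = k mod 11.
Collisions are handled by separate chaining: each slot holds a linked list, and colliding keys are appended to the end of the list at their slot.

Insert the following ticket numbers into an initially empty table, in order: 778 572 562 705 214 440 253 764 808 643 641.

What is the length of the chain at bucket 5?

Insert 778: h=8, bucket 8 empty → new chain.
Insert 572: h=0, bucket 0 empty → new chain.
Insert 562: h=1, bucket 1 empty → new chain.
Insert 705: h=1, bucket 1 nonempty → append to chain.
Insert 214: h=5, bucket 5 empty → new chain.
Insert 440: h=0, bucket 0 nonempty → append to chain.
Insert 253: h=0, bucket 0 nonempty → append to chain.
Insert 764: h=5, bucket 5 nonempty → append to chain.
Insert 808: h=5, bucket 5 nonempty → append to chain.
Insert 643: h=5, bucket 5 nonempty → append to chain.
Insert 641: h=3, bucket 3 empty → new chain.
Final buckets:
0: 572 -> 440 -> 253
1: 562 -> 705
2: _
3: 641
4: _
5: 214 -> 764 -> 808 -> 643
6: _
7: _
8: 778
9: _
10: _

4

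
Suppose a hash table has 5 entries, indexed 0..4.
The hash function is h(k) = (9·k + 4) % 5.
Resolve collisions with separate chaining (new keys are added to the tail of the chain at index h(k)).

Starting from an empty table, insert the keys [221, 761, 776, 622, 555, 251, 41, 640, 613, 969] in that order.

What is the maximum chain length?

Insert 221: h=3, bucket 3 empty -> new chain.
Insert 761: h=3, bucket 3 nonempty -> append to chain.
Insert 776: h=3, bucket 3 nonempty -> append to chain.
Insert 622: h=2, bucket 2 empty -> new chain.
Insert 555: h=4, bucket 4 empty -> new chain.
Insert 251: h=3, bucket 3 nonempty -> append to chain.
Insert 41: h=3, bucket 3 nonempty -> append to chain.
Insert 640: h=4, bucket 4 nonempty -> append to chain.
Insert 613: h=1, bucket 1 empty -> new chain.
Insert 969: h=0, bucket 0 empty -> new chain.
Final buckets:
0: 969
1: 613
2: 622
3: 221 -> 761 -> 776 -> 251 -> 41
4: 555 -> 640

5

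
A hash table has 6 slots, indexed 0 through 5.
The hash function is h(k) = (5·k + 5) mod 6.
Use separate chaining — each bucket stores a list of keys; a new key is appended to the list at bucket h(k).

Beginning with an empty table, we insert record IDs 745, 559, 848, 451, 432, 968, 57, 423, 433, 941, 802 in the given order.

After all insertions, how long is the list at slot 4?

Insert 745: h=4, bucket 4 empty -> new chain.
Insert 559: h=4, bucket 4 nonempty -> append to chain.
Insert 848: h=3, bucket 3 empty -> new chain.
Insert 451: h=4, bucket 4 nonempty -> append to chain.
Insert 432: h=5, bucket 5 empty -> new chain.
Insert 968: h=3, bucket 3 nonempty -> append to chain.
Insert 57: h=2, bucket 2 empty -> new chain.
Insert 423: h=2, bucket 2 nonempty -> append to chain.
Insert 433: h=4, bucket 4 nonempty -> append to chain.
Insert 941: h=0, bucket 0 empty -> new chain.
Insert 802: h=1, bucket 1 empty -> new chain.
Final buckets:
0: 941
1: 802
2: 57 -> 423
3: 848 -> 968
4: 745 -> 559 -> 451 -> 433
5: 432

4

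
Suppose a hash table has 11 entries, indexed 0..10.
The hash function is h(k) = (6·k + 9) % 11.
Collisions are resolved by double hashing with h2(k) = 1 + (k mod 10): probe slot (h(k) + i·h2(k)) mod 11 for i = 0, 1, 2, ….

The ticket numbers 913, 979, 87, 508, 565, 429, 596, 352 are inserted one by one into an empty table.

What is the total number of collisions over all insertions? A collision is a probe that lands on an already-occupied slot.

913: h=9 => slot 9
979: h=9, h2=10, probe 9,8 => slot 8
87: h=3 => slot 3
508: h=10 => slot 10
565: h=0 => slot 0
429: h=9, h2=10, probe 9,8,7 => slot 7
596: h=10, h2=7, probe 10,6 => slot 6
352: h=9, h2=3, probe 9,1 => slot 1
Table: [565, 352, ∅, 87, ∅, ∅, 596, 429, 979, 913, 508]

5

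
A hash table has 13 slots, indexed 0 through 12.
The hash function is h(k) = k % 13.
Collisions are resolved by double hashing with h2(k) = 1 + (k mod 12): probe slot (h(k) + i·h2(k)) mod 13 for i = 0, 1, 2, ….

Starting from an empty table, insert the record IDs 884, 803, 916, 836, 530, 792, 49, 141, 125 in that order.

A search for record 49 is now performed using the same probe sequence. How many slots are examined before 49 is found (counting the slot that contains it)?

884: h=0 -> slot 0
803: h=10 -> slot 10
916: h=6 -> slot 6
836: h=4 -> slot 4
530: h=10, h2=3, probe 10,0,3 -> slot 3
792: h=12 -> slot 12
49: h=10, h2=2, probe 10,12,1 -> slot 1
141: h=11 -> slot 11
125: h=8 -> slot 8
Table: [884, 49, ∅, 530, 836, ∅, 916, ∅, 125, ∅, 803, 141, 792]
Lookup 49: h=10, h2=2, probe 10,12,1 → found at 1.

3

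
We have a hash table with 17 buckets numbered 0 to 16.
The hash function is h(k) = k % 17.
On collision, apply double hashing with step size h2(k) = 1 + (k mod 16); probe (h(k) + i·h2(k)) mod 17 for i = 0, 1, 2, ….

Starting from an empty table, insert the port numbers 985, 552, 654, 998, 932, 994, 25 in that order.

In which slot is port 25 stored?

1

985 hashes to 16; slot 16 is free → place at 16.
552 hashes to 8; slot 8 is free → place at 8.
654 hashes to 8, h2=15; 8 taken → place at 6.
998 hashes to 12; slot 12 is free → place at 12.
932 hashes to 14; slot 14 is free → place at 14.
994 hashes to 8, h2=3; 8 taken → place at 11.
25 hashes to 8, h2=10; 8 taken → place at 1.
Table: [_, 25, _, _, _, _, 654, _, 552, _, _, 994, 998, _, 932, _, 985]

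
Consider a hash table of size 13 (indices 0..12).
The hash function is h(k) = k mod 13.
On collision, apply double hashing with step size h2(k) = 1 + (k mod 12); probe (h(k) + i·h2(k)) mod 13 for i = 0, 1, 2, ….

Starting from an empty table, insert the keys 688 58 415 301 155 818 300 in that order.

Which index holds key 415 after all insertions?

688 hashes to 12; slot 12 is free -> place at 12.
58 hashes to 6; slot 6 is free -> place at 6.
415 hashes to 12, h2=8; 12 taken -> place at 7.
301 hashes to 2; slot 2 is free -> place at 2.
155 hashes to 12, h2=12; 12 taken -> place at 11.
818 hashes to 12, h2=3; 12,2 taken -> place at 5.
300 hashes to 1; slot 1 is free -> place at 1.
Table: [—, 300, 301, —, —, 818, 58, 415, —, —, —, 155, 688]

7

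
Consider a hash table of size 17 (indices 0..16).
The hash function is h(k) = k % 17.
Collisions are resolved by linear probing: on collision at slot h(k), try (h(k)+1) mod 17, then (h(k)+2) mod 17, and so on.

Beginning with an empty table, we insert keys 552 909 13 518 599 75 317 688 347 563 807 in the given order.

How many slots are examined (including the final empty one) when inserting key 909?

552: h=8 => slot 8
909: h=8, probe 8,9 => slot 9
13: h=13 => slot 13
518: h=8, probe 8,9,10 => slot 10
599: h=4 => slot 4
75: h=7 => slot 7
317: h=11 => slot 11
688: h=8, probe 8,9,10,11,12 => slot 12
347: h=7, probe 7,8,9,10,11,12,13,14 => slot 14
563: h=2 => slot 2
807: h=8, probe 8,9,10,11,12,13,14,15 => slot 15
Table: [_, _, 563, _, 599, _, _, 75, 552, 909, 518, 317, 688, 13, 347, 807, _]

2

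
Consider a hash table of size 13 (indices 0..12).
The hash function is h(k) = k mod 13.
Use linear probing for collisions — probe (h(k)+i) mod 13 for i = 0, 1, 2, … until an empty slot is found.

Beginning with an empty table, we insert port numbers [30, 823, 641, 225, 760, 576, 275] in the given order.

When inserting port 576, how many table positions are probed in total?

30 hashes to 4; slot 4 is free -> place at 4.
823 hashes to 4; 4 taken -> place at 5.
641 hashes to 4; 4,5 taken -> place at 6.
225 hashes to 4; 4,5,6 taken -> place at 7.
760 hashes to 6; 6,7 taken -> place at 8.
576 hashes to 4; 4,5,6,7,8 taken -> place at 9.
275 hashes to 2; slot 2 is free -> place at 2.
Table: [-, -, 275, -, 30, 823, 641, 225, 760, 576, -, -, -]

6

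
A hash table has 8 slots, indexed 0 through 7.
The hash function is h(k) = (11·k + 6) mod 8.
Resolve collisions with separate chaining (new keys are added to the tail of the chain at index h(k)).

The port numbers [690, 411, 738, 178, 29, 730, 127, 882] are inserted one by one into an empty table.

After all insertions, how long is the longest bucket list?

Insert 690: h=4, bucket 4 empty -> new chain.
Insert 411: h=7, bucket 7 empty -> new chain.
Insert 738: h=4, bucket 4 nonempty -> append to chain.
Insert 178: h=4, bucket 4 nonempty -> append to chain.
Insert 29: h=5, bucket 5 empty -> new chain.
Insert 730: h=4, bucket 4 nonempty -> append to chain.
Insert 127: h=3, bucket 3 empty -> new chain.
Insert 882: h=4, bucket 4 nonempty -> append to chain.
Final buckets:
0: —
1: —
2: —
3: 127
4: 690 -> 738 -> 178 -> 730 -> 882
5: 29
6: —
7: 411

5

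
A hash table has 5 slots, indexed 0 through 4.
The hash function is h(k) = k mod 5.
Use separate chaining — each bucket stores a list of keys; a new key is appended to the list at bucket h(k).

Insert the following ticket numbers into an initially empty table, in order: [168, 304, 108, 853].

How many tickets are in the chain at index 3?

Insert 168: h=3, bucket 3 empty -> new chain.
Insert 304: h=4, bucket 4 empty -> new chain.
Insert 108: h=3, bucket 3 nonempty -> append to chain.
Insert 853: h=3, bucket 3 nonempty -> append to chain.
Final buckets:
0: -
1: -
2: -
3: 168 -> 108 -> 853
4: 304

3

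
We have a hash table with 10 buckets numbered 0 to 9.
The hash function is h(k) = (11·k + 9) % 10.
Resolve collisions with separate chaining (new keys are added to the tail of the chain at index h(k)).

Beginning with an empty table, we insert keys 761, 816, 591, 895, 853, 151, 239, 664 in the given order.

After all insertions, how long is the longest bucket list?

Insert 761: h=0, bucket 0 empty -> new chain.
Insert 816: h=5, bucket 5 empty -> new chain.
Insert 591: h=0, bucket 0 nonempty -> append to chain.
Insert 895: h=4, bucket 4 empty -> new chain.
Insert 853: h=2, bucket 2 empty -> new chain.
Insert 151: h=0, bucket 0 nonempty -> append to chain.
Insert 239: h=8, bucket 8 empty -> new chain.
Insert 664: h=3, bucket 3 empty -> new chain.
Final buckets:
0: 761 -> 591 -> 151
1: -
2: 853
3: 664
4: 895
5: 816
6: -
7: -
8: 239
9: -

3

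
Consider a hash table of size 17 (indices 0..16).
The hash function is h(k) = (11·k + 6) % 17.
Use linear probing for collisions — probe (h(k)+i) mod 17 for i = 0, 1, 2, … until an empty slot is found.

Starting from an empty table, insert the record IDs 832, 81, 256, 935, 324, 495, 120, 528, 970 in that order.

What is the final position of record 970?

Insert 832: h=12, slot 12 empty -> index 12.
Insert 81: h=13, slot 13 empty -> index 13.
Insert 256: h=0, slot 0 empty -> index 0.
Insert 935: h=6, slot 6 empty -> index 6.
Insert 324: h=0, slot 0 occupied -> index 1.
Insert 495: h=11, slot 11 empty -> index 11.
Insert 120: h=0, slots 0,1 occupied -> index 2.
Insert 528: h=0, slots 0,1,2 occupied -> index 3.
Insert 970: h=0, slots 0,1,2,3 occupied -> index 4.
Table: [256, 324, 120, 528, 970, -, 935, -, -, -, -, 495, 832, 81, -, -, -]

4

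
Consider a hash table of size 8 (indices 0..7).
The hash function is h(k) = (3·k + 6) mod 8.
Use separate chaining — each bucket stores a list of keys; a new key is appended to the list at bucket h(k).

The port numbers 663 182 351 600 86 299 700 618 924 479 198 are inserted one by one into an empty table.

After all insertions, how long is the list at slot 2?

2

Insert 663: h=3, bucket 3 empty → new chain.
Insert 182: h=0, bucket 0 empty → new chain.
Insert 351: h=3, bucket 3 nonempty → append to chain.
Insert 600: h=6, bucket 6 empty → new chain.
Insert 86: h=0, bucket 0 nonempty → append to chain.
Insert 299: h=7, bucket 7 empty → new chain.
Insert 700: h=2, bucket 2 empty → new chain.
Insert 618: h=4, bucket 4 empty → new chain.
Insert 924: h=2, bucket 2 nonempty → append to chain.
Insert 479: h=3, bucket 3 nonempty → append to chain.
Insert 198: h=0, bucket 0 nonempty → append to chain.
Final buckets:
0: 182 -> 86 -> 198
1: .
2: 700 -> 924
3: 663 -> 351 -> 479
4: 618
5: .
6: 600
7: 299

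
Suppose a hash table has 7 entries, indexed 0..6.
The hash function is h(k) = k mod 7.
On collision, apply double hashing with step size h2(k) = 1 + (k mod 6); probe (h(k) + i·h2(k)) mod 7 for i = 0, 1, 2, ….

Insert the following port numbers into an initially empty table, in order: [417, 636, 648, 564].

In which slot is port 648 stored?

417 hashes to 4; slot 4 is free → place at 4.
636 hashes to 6; slot 6 is free → place at 6.
648 hashes to 4, h2=1; 4 taken → place at 5.
564 hashes to 4, h2=1; 4,5,6 taken → place at 0.
Table: [564, -, -, -, 417, 648, 636]

5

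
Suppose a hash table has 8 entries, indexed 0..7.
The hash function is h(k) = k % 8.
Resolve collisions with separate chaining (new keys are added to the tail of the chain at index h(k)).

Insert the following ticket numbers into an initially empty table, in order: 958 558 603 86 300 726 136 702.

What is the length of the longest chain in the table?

Insert 958: h=6, bucket 6 empty -> new chain.
Insert 558: h=6, bucket 6 nonempty -> append to chain.
Insert 603: h=3, bucket 3 empty -> new chain.
Insert 86: h=6, bucket 6 nonempty -> append to chain.
Insert 300: h=4, bucket 4 empty -> new chain.
Insert 726: h=6, bucket 6 nonempty -> append to chain.
Insert 136: h=0, bucket 0 empty -> new chain.
Insert 702: h=6, bucket 6 nonempty -> append to chain.
Final buckets:
0: 136
1: -
2: -
3: 603
4: 300
5: -
6: 958 -> 558 -> 86 -> 726 -> 702
7: -

5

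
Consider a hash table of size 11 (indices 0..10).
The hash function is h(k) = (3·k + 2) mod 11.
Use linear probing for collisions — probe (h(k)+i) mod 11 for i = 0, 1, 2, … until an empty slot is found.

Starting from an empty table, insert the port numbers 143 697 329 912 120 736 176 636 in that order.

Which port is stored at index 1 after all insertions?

143: h=2 -> slot 2
697: h=3 -> slot 3
329: h=10 -> slot 10
912: h=10, probe 10,0 -> slot 0
120: h=10, probe 10,0,1 -> slot 1
736: h=10, probe 10,0,1,2,3,4 -> slot 4
176: h=2, probe 2,3,4,5 -> slot 5
636: h=7 -> slot 7
Table: [912, 120, 143, 697, 736, 176, ., 636, ., ., 329]

120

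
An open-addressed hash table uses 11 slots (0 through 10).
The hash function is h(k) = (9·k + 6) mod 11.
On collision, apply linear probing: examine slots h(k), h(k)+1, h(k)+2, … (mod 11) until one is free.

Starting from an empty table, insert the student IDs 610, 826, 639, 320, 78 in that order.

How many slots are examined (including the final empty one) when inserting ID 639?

2

610: h=7 => slot 7
826: h=4 => slot 4
639: h=4, probe 4,5 => slot 5
320: h=4, probe 4,5,6 => slot 6
78: h=4, probe 4,5,6,7,8 => slot 8
Table: [., ., ., ., 826, 639, 320, 610, 78, ., .]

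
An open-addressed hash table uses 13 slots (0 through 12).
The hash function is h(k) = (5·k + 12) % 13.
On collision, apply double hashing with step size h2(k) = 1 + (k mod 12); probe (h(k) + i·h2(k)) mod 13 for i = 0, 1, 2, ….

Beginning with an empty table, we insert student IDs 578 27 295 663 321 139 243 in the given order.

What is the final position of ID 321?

2

Insert 578: h=3, slot 3 empty => index 3.
Insert 27: h=4, slot 4 empty => index 4.
Insert 295: h=5, slot 5 empty => index 5.
Insert 663: h=12, slot 12 empty => index 12.
Insert 321: h=5, h2=10, slot 5 occupied => index 2.
Insert 139: h=5, h2=8, slot 5 occupied => index 0.
Insert 243: h=5, h2=4, slot 5 occupied => index 9.
Table: [139, —, 321, 578, 27, 295, —, —, —, 243, —, —, 663]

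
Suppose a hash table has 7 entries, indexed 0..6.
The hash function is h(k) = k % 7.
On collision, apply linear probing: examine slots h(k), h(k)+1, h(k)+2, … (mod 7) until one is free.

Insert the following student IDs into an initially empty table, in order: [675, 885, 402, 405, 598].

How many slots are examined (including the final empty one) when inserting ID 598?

5

675: h=3 -> slot 3
885: h=3, probe 3,4 -> slot 4
402: h=3, probe 3,4,5 -> slot 5
405: h=6 -> slot 6
598: h=3, probe 3,4,5,6,0 -> slot 0
Table: [598, _, _, 675, 885, 402, 405]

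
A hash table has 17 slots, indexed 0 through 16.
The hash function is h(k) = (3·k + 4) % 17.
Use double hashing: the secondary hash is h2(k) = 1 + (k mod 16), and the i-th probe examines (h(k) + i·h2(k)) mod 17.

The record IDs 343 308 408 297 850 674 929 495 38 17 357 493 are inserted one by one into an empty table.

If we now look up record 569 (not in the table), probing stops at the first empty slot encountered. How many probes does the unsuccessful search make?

3

Insert 343: h=13, slot 13 empty => index 13.
Insert 308: h=10, slot 10 empty => index 10.
Insert 408: h=4, slot 4 empty => index 4.
Insert 297: h=11, slot 11 empty => index 11.
Insert 850: h=4, h2=3, slot 4 occupied => index 7.
Insert 674: h=3, slot 3 empty => index 3.
Insert 929: h=3, h2=2, slot 3 occupied => index 5.
Insert 495: h=10, h2=16, slot 10 occupied => index 9.
Insert 38: h=16, slot 16 empty => index 16.
Insert 17: h=4, h2=2, slot 4 occupied => index 6.
Insert 357: h=4, h2=6, slots 4,10,16,5,11 occupied => index 0.
Insert 493: h=4, h2=14, slot 4 occupied => index 1.
Table: [357, 493, —, 674, 408, 929, 17, 850, —, 495, 308, 297, —, 343, —, —, 38]
Lookup 569: h=11, h2=10, probe 11,4,14 → slot 14 empty, not found.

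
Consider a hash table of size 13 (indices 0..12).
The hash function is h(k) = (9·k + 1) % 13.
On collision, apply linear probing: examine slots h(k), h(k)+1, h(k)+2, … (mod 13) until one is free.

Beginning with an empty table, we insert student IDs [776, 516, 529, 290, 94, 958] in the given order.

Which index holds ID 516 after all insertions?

5

776: h=4 → slot 4
516: h=4, probe 4,5 → slot 5
529: h=4, probe 4,5,6 → slot 6
290: h=11 → slot 11
94: h=2 → slot 2
958: h=4, probe 4,5,6,7 → slot 7
Table: [-, -, 94, -, 776, 516, 529, 958, -, -, -, 290, -]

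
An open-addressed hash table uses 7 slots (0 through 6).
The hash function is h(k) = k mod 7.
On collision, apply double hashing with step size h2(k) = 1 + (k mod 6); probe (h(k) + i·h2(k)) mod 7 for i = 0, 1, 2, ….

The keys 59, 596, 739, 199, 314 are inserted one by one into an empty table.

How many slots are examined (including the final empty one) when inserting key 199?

59 hashes to 3; slot 3 is free => place at 3.
596 hashes to 1; slot 1 is free => place at 1.
739 hashes to 4; slot 4 is free => place at 4.
199 hashes to 3, h2=2; 3 taken => place at 5.
314 hashes to 6; slot 6 is free => place at 6.
Table: [_, 596, _, 59, 739, 199, 314]

2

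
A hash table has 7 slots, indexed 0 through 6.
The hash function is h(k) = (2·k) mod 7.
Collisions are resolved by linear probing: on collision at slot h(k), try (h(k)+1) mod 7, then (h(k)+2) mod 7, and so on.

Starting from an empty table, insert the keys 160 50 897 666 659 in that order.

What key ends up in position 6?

Insert 160: h=5, slot 5 empty -> index 5.
Insert 50: h=2, slot 2 empty -> index 2.
Insert 897: h=2, slot 2 occupied -> index 3.
Insert 666: h=2, slots 2,3 occupied -> index 4.
Insert 659: h=2, slots 2,3,4,5 occupied -> index 6.
Table: [_, _, 50, 897, 666, 160, 659]

659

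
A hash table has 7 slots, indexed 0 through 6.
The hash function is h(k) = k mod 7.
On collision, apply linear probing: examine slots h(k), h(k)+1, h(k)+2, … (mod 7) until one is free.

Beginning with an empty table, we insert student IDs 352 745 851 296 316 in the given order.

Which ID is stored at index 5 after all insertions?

296

352 hashes to 2; slot 2 is free → place at 2.
745 hashes to 3; slot 3 is free → place at 3.
851 hashes to 4; slot 4 is free → place at 4.
296 hashes to 2; 2,3,4 taken → place at 5.
316 hashes to 1; slot 1 is free → place at 1.
Table: [∅, 316, 352, 745, 851, 296, ∅]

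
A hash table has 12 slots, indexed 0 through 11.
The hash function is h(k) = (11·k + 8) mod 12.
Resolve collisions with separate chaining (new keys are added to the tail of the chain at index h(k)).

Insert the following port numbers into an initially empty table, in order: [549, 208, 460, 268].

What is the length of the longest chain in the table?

549 -> bucket 11
208 -> bucket 4
460 -> bucket 4 (collision)
268 -> bucket 4 (collision)
Final buckets:
0: _
1: _
2: _
3: _
4: 208 -> 460 -> 268
5: _
6: _
7: _
8: _
9: _
10: _
11: 549

3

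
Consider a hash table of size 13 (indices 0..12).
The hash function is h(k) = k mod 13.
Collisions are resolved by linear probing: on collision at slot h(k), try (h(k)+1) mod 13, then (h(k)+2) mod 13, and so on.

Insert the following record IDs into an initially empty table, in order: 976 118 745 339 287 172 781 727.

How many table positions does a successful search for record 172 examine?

4

976: h=1 → slot 1
118: h=1, probe 1,2 → slot 2
745: h=4 → slot 4
339: h=1, probe 1,2,3 → slot 3
287: h=1, probe 1,2,3,4,5 → slot 5
172: h=3, probe 3,4,5,6 → slot 6
781: h=1, probe 1,2,3,4,5,6,7 → slot 7
727: h=12 → slot 12
Table: [., 976, 118, 339, 745, 287, 172, 781, ., ., ., ., 727]
Lookup 172: h=3, probe 3,4,5,6 → found at 6.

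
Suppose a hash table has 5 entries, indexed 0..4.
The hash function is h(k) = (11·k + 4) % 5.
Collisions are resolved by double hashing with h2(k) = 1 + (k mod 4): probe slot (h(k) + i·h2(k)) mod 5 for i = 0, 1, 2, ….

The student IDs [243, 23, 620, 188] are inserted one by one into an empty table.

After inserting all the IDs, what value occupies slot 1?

243: h=2 → slot 2
23: h=2, h2=4, probe 2,1 → slot 1
620: h=4 → slot 4
188: h=2, h2=1, probe 2,3 → slot 3
Table: [—, 23, 243, 188, 620]

23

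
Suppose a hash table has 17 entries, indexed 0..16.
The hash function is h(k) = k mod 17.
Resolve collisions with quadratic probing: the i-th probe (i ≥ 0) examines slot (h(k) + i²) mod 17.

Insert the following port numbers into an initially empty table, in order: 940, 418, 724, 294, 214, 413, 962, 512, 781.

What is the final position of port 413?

9

940 hashes to 5; slot 5 is free → place at 5.
418 hashes to 10; slot 10 is free → place at 10.
724 hashes to 10; 10 taken → place at 11.
294 hashes to 5; 5 taken → place at 6.
214 hashes to 10; 10,11 taken → place at 14.
413 hashes to 5; 5,6 taken → place at 9.
962 hashes to 10; 10,11,14 taken → place at 2.
512 hashes to 2; 2 taken → place at 3.
781 hashes to 16; slot 16 is free → place at 16.
Table: [-, -, 962, 512, -, 940, 294, -, -, 413, 418, 724, -, -, 214, -, 781]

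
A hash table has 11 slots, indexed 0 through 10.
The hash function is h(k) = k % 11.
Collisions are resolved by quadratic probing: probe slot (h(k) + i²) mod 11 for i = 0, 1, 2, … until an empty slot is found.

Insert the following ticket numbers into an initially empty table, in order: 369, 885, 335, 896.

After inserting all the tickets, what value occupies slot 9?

Insert 369: h=6, slot 6 empty => index 6.
Insert 885: h=5, slot 5 empty => index 5.
Insert 335: h=5, slots 5,6 occupied => index 9.
Insert 896: h=5, slots 5,6,9 occupied => index 3.
Table: [∅, ∅, ∅, 896, ∅, 885, 369, ∅, ∅, 335, ∅]

335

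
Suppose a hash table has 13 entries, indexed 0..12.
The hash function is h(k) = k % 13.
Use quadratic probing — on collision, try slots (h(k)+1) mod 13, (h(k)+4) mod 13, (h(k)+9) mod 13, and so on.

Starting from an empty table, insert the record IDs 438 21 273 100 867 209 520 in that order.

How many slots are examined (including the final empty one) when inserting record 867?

Insert 438: h=9, slot 9 empty → index 9.
Insert 21: h=8, slot 8 empty → index 8.
Insert 273: h=0, slot 0 empty → index 0.
Insert 100: h=9, slot 9 occupied → index 10.
Insert 867: h=9, slots 9,10,0 occupied → index 5.
Insert 209: h=1, slot 1 empty → index 1.
Insert 520: h=0, slots 0,1 occupied → index 4.
Table: [273, 209, ., ., 520, 867, ., ., 21, 438, 100, ., .]

4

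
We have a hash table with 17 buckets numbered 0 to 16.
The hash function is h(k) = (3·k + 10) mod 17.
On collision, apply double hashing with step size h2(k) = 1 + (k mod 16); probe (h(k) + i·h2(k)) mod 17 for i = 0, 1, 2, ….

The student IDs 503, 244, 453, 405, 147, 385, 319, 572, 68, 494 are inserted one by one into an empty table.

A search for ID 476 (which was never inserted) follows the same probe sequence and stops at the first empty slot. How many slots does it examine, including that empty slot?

503 hashes to 6; slot 6 is free → place at 6.
244 hashes to 11; slot 11 is free → place at 11.
453 hashes to 9; slot 9 is free → place at 9.
405 hashes to 1; slot 1 is free → place at 1.
147 hashes to 9, h2=4; 9 taken → place at 13.
385 hashes to 9, h2=2; 9,11,13 taken → place at 15.
319 hashes to 15, h2=16; 15 taken → place at 14.
572 hashes to 9, h2=13; 9 taken → place at 5.
68 hashes to 10; slot 10 is free → place at 10.
494 hashes to 13, h2=15; 13,11,9 taken → place at 7.
Table: [., 405, ., ., ., 572, 503, 494, ., 453, 68, 244, ., 147, 319, 385, .]
Lookup 476: h=10, h2=13, probe 10,6,2 → slot 2 empty, not found.

3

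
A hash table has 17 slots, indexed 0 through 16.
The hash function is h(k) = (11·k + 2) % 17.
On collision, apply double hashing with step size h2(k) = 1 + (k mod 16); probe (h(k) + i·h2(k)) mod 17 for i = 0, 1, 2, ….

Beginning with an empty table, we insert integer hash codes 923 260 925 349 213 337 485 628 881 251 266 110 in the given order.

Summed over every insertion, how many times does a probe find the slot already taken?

923: h=6 → slot 6
260: h=6, h2=5, probe 6,11 → slot 11
925: h=11, h2=14, probe 11,8 → slot 8
349: h=16 → slot 16
213: h=16, h2=6, probe 16,5 → slot 5
337: h=3 → slot 3
485: h=16, h2=6, probe 16,5,11,0 → slot 0
628: h=8, h2=5, probe 8,13 → slot 13
881: h=3, h2=2, probe 3,5,7 → slot 7
251: h=9 → slot 9
266: h=4 → slot 4
110: h=5, h2=15, probe 5,3,1 → slot 1
Table: [485, 110, _, 337, 266, 213, 923, 881, 925, 251, _, 260, _, 628, _, _, 349]

11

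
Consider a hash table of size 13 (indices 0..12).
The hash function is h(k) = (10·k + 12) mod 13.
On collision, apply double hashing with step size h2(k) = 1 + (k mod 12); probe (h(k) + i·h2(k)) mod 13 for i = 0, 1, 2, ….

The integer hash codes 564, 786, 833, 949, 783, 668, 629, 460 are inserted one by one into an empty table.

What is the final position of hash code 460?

564: h=10 -> slot 10
786: h=7 -> slot 7
833: h=9 -> slot 9
949: h=12 -> slot 12
783: h=3 -> slot 3
668: h=10, h2=9, probe 10,6 -> slot 6
629: h=10, h2=6, probe 10,3,9,2 -> slot 2
460: h=10, h2=5, probe 10,2,7,12,4 -> slot 4
Table: [-, -, 629, 783, 460, -, 668, 786, -, 833, 564, -, 949]

4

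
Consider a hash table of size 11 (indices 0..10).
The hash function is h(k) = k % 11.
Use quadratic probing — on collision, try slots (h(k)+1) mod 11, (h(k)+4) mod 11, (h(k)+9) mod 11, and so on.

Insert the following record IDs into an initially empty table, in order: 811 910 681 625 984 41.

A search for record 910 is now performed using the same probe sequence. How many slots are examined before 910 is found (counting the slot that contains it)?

2

811: h=8 → slot 8
910: h=8, probe 8,9 → slot 9
681: h=10 → slot 10
625: h=9, probe 9,10,2 → slot 2
984: h=5 → slot 5
41: h=8, probe 8,9,1 → slot 1
Table: [—, 41, 625, —, —, 984, —, —, 811, 910, 681]
Lookup 910: h=8, probe 8,9 → found at 9.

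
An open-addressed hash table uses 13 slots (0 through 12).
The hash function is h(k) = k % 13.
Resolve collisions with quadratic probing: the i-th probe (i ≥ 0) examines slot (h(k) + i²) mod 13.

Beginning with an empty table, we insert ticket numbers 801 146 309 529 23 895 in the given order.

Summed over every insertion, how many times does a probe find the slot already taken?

Insert 801: h=8, slot 8 empty -> index 8.
Insert 146: h=3, slot 3 empty -> index 3.
Insert 309: h=10, slot 10 empty -> index 10.
Insert 529: h=9, slot 9 empty -> index 9.
Insert 23: h=10, slot 10 occupied -> index 11.
Insert 895: h=11, slot 11 occupied -> index 12.
Table: [_, _, _, 146, _, _, _, _, 801, 529, 309, 23, 895]

2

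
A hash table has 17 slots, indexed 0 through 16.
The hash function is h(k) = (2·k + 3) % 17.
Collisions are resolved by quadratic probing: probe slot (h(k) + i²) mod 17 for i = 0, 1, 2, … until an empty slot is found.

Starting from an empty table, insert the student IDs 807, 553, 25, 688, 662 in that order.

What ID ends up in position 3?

Insert 807: h=2, slot 2 empty → index 2.
Insert 553: h=4, slot 4 empty → index 4.
Insert 25: h=2, slot 2 occupied → index 3.
Insert 688: h=2, slots 2,3 occupied → index 6.
Insert 662: h=1, slot 1 empty → index 1.
Table: [—, 662, 807, 25, 553, —, 688, —, —, —, —, —, —, —, —, —, —]

25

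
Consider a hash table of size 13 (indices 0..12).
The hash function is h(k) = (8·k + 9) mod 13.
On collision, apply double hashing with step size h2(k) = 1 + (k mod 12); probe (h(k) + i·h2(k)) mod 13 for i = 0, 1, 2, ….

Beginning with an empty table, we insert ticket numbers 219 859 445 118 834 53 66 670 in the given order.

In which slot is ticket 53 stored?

Insert 219: h=6, slot 6 empty → index 6.
Insert 859: h=4, slot 4 empty → index 4.
Insert 445: h=7, slot 7 empty → index 7.
Insert 118: h=4, h2=11, slot 4 occupied → index 2.
Insert 834: h=12, slot 12 empty → index 12.
Insert 53: h=4, h2=6, slot 4 occupied → index 10.
Insert 66: h=4, h2=7, slot 4 occupied → index 11.
Insert 670: h=0, slot 0 empty → index 0.
Table: [670, _, 118, _, 859, _, 219, 445, _, _, 53, 66, 834]

10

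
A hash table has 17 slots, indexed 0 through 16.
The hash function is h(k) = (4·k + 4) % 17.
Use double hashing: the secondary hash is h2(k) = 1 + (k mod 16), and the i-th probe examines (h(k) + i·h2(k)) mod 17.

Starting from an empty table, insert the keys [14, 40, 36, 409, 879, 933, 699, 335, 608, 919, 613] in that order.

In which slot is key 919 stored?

Insert 14: h=9, slot 9 empty -> index 9.
Insert 40: h=11, slot 11 empty -> index 11.
Insert 36: h=12, slot 12 empty -> index 12.
Insert 409: h=8, slot 8 empty -> index 8.
Insert 879: h=1, slot 1 empty -> index 1.
Insert 933: h=13, slot 13 empty -> index 13.
Insert 699: h=12, h2=12, slot 12 occupied -> index 7.
Insert 335: h=1, h2=16, slot 1 occupied -> index 0.
Insert 608: h=5, slot 5 empty -> index 5.
Insert 919: h=8, h2=8, slot 8 occupied -> index 16.
Insert 613: h=8, h2=6, slot 8 occupied -> index 14.
Table: [335, 879, —, —, —, 608, —, 699, 409, 14, —, 40, 36, 933, 613, —, 919]

16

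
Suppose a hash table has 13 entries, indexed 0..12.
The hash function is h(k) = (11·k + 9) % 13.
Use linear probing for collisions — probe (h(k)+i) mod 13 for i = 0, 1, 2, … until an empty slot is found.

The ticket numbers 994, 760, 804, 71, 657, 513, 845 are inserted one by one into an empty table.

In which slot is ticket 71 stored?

12

Insert 994: h=10, slot 10 empty => index 10.
Insert 760: h=10, slot 10 occupied => index 11.
Insert 804: h=0, slot 0 empty => index 0.
Insert 71: h=10, slots 10,11 occupied => index 12.
Insert 657: h=8, slot 8 empty => index 8.
Insert 513: h=10, slots 10,11,12,0 occupied => index 1.
Insert 845: h=9, slot 9 empty => index 9.
Table: [804, 513, ∅, ∅, ∅, ∅, ∅, ∅, 657, 845, 994, 760, 71]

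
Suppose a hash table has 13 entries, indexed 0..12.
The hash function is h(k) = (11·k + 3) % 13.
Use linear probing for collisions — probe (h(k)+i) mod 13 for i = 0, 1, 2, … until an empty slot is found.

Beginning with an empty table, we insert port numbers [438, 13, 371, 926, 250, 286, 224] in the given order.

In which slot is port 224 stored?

0

438: h=11 → slot 11
13: h=3 → slot 3
371: h=2 → slot 2
926: h=10 → slot 10
250: h=10, probe 10,11,12 → slot 12
286: h=3, probe 3,4 → slot 4
224: h=10, probe 10,11,12,0 → slot 0
Table: [224, ∅, 371, 13, 286, ∅, ∅, ∅, ∅, ∅, 926, 438, 250]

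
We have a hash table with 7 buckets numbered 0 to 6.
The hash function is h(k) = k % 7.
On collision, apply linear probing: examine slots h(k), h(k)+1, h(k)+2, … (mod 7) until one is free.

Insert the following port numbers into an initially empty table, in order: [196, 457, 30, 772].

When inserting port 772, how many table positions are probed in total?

196: h=0 → slot 0
457: h=2 → slot 2
30: h=2, probe 2,3 → slot 3
772: h=2, probe 2,3,4 → slot 4
Table: [196, ∅, 457, 30, 772, ∅, ∅]

3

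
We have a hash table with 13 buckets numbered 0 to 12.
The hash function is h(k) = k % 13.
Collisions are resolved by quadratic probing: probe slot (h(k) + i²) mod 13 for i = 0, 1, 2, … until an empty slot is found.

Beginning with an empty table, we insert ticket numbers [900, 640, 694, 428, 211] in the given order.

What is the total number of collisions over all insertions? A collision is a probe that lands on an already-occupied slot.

3

900 hashes to 3; slot 3 is free -> place at 3.
640 hashes to 3; 3 taken -> place at 4.
694 hashes to 5; slot 5 is free -> place at 5.
428 hashes to 12; slot 12 is free -> place at 12.
211 hashes to 3; 3,4 taken -> place at 7.
Table: [-, -, -, 900, 640, 694, -, 211, -, -, -, -, 428]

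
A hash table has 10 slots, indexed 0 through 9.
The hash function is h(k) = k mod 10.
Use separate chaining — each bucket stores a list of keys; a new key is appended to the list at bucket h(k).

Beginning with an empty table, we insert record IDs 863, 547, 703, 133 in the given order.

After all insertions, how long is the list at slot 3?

3

Insert 863: h=3, bucket 3 empty -> new chain.
Insert 547: h=7, bucket 7 empty -> new chain.
Insert 703: h=3, bucket 3 nonempty -> append to chain.
Insert 133: h=3, bucket 3 nonempty -> append to chain.
Final buckets:
0: —
1: —
2: —
3: 863 -> 703 -> 133
4: —
5: —
6: —
7: 547
8: —
9: —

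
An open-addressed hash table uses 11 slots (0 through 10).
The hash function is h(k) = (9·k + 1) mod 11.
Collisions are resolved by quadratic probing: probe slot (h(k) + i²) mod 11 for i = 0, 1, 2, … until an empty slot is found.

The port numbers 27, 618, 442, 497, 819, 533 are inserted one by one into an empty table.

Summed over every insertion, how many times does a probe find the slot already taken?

Insert 27: h=2, slot 2 empty -> index 2.
Insert 618: h=8, slot 8 empty -> index 8.
Insert 442: h=8, slot 8 occupied -> index 9.
Insert 497: h=8, slots 8,9 occupied -> index 1.
Insert 819: h=2, slot 2 occupied -> index 3.
Insert 533: h=2, slots 2,3 occupied -> index 6.
Table: [∅, 497, 27, 819, ∅, ∅, 533, ∅, 618, 442, ∅]

6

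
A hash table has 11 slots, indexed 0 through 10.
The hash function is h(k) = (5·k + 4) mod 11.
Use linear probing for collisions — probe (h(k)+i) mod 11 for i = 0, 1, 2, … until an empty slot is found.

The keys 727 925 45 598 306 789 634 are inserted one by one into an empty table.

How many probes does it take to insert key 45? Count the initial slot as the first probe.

3

727: h=9 → slot 9
925: h=9, probe 9,10 → slot 10
45: h=9, probe 9,10,0 → slot 0
598: h=2 → slot 2
306: h=5 → slot 5
789: h=0, probe 0,1 → slot 1
634: h=6 → slot 6
Table: [45, 789, 598, -, -, 306, 634, -, -, 727, 925]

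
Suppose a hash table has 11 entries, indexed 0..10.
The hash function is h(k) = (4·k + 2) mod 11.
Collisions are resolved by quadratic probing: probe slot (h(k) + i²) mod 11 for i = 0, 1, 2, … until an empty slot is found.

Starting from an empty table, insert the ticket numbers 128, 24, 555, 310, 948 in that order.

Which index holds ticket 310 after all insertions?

Insert 128: h=8, slot 8 empty -> index 8.
Insert 24: h=10, slot 10 empty -> index 10.
Insert 555: h=0, slot 0 empty -> index 0.
Insert 310: h=10, slots 10,0 occupied -> index 3.
Insert 948: h=10, slots 10,0,3,8 occupied -> index 4.
Table: [555, -, -, 310, 948, -, -, -, 128, -, 24]

3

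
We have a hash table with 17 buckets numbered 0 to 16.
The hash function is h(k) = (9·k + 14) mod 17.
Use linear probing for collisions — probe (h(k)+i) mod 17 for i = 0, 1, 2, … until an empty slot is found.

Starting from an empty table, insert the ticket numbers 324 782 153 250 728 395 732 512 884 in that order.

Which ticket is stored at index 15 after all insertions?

324 hashes to 6; slot 6 is free -> place at 6.
782 hashes to 14; slot 14 is free -> place at 14.
153 hashes to 14; 14 taken -> place at 15.
250 hashes to 3; slot 3 is free -> place at 3.
728 hashes to 4; slot 4 is free -> place at 4.
395 hashes to 16; slot 16 is free -> place at 16.
732 hashes to 6; 6 taken -> place at 7.
512 hashes to 15; 15,16 taken -> place at 0.
884 hashes to 14; 14,15,16,0 taken -> place at 1.
Table: [512, 884, -, 250, 728, -, 324, 732, -, -, -, -, -, -, 782, 153, 395]

153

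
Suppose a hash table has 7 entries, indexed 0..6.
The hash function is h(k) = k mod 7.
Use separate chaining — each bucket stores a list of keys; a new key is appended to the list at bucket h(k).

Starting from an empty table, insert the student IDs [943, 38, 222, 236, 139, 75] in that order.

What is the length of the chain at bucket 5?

4

943 → bucket 5
38 → bucket 3
222 → bucket 5 (collision)
236 → bucket 5 (collision)
139 → bucket 6
75 → bucket 5 (collision)
Final buckets:
0: —
1: —
2: —
3: 38
4: —
5: 943 -> 222 -> 236 -> 75
6: 139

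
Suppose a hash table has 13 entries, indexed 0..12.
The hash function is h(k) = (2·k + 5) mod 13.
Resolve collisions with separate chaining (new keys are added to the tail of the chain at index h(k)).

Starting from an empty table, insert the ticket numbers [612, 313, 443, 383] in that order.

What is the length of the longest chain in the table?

3

Insert 612: h=7, bucket 7 empty -> new chain.
Insert 313: h=7, bucket 7 nonempty -> append to chain.
Insert 443: h=7, bucket 7 nonempty -> append to chain.
Insert 383: h=4, bucket 4 empty -> new chain.
Final buckets:
0: ∅
1: ∅
2: ∅
3: ∅
4: 383
5: ∅
6: ∅
7: 612 -> 313 -> 443
8: ∅
9: ∅
10: ∅
11: ∅
12: ∅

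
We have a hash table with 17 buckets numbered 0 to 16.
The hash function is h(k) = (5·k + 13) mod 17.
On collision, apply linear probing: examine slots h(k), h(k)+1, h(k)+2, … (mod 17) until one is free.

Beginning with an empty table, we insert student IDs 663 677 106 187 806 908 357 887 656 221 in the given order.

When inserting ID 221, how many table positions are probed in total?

663 hashes to 13; slot 13 is free → place at 13.
677 hashes to 15; slot 15 is free → place at 15.
106 hashes to 16; slot 16 is free → place at 16.
187 hashes to 13; 13 taken → place at 14.
806 hashes to 14; 14,15,16 taken → place at 0.
908 hashes to 14; 14,15,16,0 taken → place at 1.
357 hashes to 13; 13,14,15,16,0,1 taken → place at 2.
887 hashes to 11; slot 11 is free → place at 11.
656 hashes to 12; slot 12 is free → place at 12.
221 hashes to 13; 13,14,15,16,0,1,2 taken → place at 3.
Table: [806, 908, 357, 221, _, _, _, _, _, _, _, 887, 656, 663, 187, 677, 106]

8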